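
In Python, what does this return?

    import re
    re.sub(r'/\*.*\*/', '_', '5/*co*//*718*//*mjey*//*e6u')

'5_/*e6u'

Matches: at [1:22] → '/*co*//*718*//*mjey*/'.
Every occurrence is swapped for '_'.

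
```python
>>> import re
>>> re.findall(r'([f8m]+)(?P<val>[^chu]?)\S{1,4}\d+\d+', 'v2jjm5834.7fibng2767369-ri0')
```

[('m', '5'), ('f', 'i')]

The pattern matches one or more of one of [f8m] (captured); then optionally any character except [chu] (captured as 'val'); then 1 to 4 of a non-whitespace character, then one or more of a digit, then one or more of a digit.
Matches: at [4:9] match 'm5834', groups = ('m', '5'); at [11:23] match 'fibng2767369', groups = ('f', 'i').
2 groups means each result is a tuple of 2 captured strings — 2 here.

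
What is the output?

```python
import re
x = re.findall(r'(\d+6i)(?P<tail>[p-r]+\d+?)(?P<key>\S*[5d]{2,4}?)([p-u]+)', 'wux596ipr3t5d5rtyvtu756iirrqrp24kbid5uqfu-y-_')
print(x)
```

Multiple groups make `findall` return tuples — one 4-tuple for the one match.

[('596i', 'pr3', 't5d5rtyvtu756iirrqrp24kbid5', 'uq')]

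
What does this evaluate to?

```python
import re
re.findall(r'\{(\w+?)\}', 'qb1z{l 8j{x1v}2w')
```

Scanning left to right: at [9:14] match '{x1v}', group 1 = 'x1v'.
Because there's exactly one group, `findall` drops the full match and keeps group 1 from the one hit.

['x1v']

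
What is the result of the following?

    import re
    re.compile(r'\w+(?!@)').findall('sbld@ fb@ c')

['sbl', 'f', 'c']

The negative lookahead/lookbehind blocks any match where the forbidden context is present.
Matches: at [0:3] → 'sbl'; at [6:7] → 'f'; at [10:11] → 'c'.
With no groups in the pattern, `findall` gives back each whole match — 3 here.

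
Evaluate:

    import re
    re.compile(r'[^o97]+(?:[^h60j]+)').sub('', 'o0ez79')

'o'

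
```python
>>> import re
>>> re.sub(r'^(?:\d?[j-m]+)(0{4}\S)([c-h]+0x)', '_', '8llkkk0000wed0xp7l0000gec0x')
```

'_p7l0000gec0x'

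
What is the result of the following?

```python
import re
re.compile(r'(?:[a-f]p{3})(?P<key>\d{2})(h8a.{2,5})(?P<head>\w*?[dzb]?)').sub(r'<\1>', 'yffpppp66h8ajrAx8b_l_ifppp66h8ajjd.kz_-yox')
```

'yffpppp66h8ajrAx8b_l_i<66>_-yox'

The pattern matches a character in [a-f], then exactly 3 of a literal 'p' (non-capturing group); then exactly 2 of a digit (captured as 'key'); then the literal 'h8a', then 2 to 5 of any character (captured); then zero or more of a word character (lazy), then optionally one of [dzb] (captured as 'head').
Because the quantifier is non-greedy, it stops expanding at the earliest point where the rest of the pattern can succeed.
Matches: at [22:37] → 'fppp66h8ajjd.kz'.
Each match is replaced using the text its own group 1 captured.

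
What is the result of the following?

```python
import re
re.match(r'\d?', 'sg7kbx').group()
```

''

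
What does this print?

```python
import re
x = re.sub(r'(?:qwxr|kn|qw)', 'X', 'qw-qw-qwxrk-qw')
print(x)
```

X-X-Xk-X

Branches in `(...|...)` are attempted left-to-right; the first branch that allows the whole pattern to succeed is taken.
Matches: at [0:2] → 'qw'; at [3:5] → 'qw'; at [6:10] → 'qwxr'; at [12:14] → 'qw'.
`sub` substitutes 'X' at each match site.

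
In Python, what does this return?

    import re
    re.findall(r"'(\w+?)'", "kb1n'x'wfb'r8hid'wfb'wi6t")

Matches: at [4:7] match "'x'", group 1 = 'x'; at [10:17] match "'r8hid'", group 1 = 'r8hid'.
With a single group, `findall` returns only what that group captured — 2 items.

['x', 'r8hid']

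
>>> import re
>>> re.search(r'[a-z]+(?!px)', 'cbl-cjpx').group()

Because the assertion is negative and zero-width, positions next to the forbidden text are skipped.
Unlike `match`, `search` isn't anchored — it looks for the pattern anywhere in the string.
The match spans [0:3] → 'cbl'.

'cbl'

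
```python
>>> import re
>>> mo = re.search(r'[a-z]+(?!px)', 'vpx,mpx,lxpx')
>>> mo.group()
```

A negative assertion filters positions out without eating any characters.
`search` walks the string left to right and returns the first match it finds.
The match spans [0:3] → 'vpx'.

'vpx'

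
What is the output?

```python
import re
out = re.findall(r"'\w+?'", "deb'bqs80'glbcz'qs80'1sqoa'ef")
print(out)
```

["'bqs80'", "'qs80'"]

Since nothing is captured, `findall` lists the 2 matched substrings directly.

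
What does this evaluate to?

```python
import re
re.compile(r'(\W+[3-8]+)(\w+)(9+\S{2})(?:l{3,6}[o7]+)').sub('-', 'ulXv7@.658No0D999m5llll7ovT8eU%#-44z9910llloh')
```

This matches one or more of a non-word character, then one or more of a character in [3-8] (captured); then one or more of a word character (captured); then one or more of the literal '9', then exactly 2 of a non-whitespace character (captured); then 3 to 6 of the literal 'l', then one or more of one of [o7] (non-capturing group).
Matches: at [5:25] → '@.658No0D999m5llll7o'; at [30:44] → '%#-44z9910lllo'.
`sub` substitutes '-' at each match site.

'ulXv7-vT8eU-h'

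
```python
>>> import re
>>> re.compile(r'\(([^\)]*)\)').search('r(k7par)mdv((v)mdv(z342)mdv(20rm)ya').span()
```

(1, 8)

The match spans [1:8] → '(k7par)'.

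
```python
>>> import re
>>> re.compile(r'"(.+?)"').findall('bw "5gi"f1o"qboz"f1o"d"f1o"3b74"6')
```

['5gi', 'qboz', 'd', '3b74']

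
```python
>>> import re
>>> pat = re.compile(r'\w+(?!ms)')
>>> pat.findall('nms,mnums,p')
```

['nms', 'mnums', 'p']

Because the assertion is negative and zero-width, positions next to the forbidden text are skipped.
Matches: at [0:3] → 'nms'; at [4:9] → 'mnums'; at [10:11] → 'p'.
With no groups in the pattern, `findall` gives back each whole match — 3 here.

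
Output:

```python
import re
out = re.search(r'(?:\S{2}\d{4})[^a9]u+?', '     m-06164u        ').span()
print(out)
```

(5, 13)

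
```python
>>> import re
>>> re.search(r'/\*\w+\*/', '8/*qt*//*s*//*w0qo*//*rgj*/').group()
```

`re.search` scans for the first position where the pattern succeeds.
The match spans [1:7] → '/*qt*/'.

'/*qt*/'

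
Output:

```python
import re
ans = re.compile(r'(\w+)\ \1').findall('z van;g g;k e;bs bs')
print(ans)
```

['g', 'bs']

After group 1 captures some text, `\1` only succeeds where that same text appears again.
Matches: at [6:9] match 'g g', group 1 = 'g'; at [14:19] match 'bs bs', group 1 = 'bs'.
Because there's exactly one group, `findall` drops the full match and keeps group 1 from each hit.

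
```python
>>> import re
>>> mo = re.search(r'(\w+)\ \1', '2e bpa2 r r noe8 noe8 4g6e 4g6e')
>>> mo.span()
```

(8, 11)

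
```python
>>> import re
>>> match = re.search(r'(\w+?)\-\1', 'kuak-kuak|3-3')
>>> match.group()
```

'kuak-kuak'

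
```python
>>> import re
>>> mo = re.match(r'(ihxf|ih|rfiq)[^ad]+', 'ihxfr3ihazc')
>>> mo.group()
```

'ihxfr3ih'

`re.match` only tries the pattern at the start of the string.
The match spans [0:8] → 'ihxfr3ih'.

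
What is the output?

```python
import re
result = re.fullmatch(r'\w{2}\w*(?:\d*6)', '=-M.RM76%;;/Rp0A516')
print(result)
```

None

For `fullmatch`, every character of the input must be accounted for by the pattern.
Here the string isn't matched end-to-end, so the call returns None.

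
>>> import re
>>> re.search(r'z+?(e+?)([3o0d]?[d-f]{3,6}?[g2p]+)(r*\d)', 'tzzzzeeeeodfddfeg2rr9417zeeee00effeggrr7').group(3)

'rr9'

The pattern matches one or more of a literal 'z' (lazy); then one or more of a literal 'e' (lazy) (captured); then optionally one of [3o0d], then 3 to 6 of a character in [d-f] (lazy), then one or more of one of [g2p] (captured); then zero or more of a literal 'r', then a digit (captured).
Unlike `match`, `search` isn't anchored — it looks for the pattern anywhere in the string.
The match spans [1:21] → 'zzzzeeeeodfddfeg2rr9'.
Captured: group 1 = 'eeee', group 2 = 'odfddfeg2', group 3 = 'rr9'.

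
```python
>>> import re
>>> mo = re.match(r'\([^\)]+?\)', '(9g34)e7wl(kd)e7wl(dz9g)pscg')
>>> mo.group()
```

'(9g34)'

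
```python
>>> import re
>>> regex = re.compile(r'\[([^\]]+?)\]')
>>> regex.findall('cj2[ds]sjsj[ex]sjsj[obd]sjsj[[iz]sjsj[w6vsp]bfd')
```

One capturing group, so `findall` returns just the captured substring from each match — 5 in all.

['ds', 'ex', 'obd', '[iz', 'w6vsp']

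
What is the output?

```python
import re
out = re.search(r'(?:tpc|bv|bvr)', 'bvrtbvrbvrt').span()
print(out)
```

(0, 2)

Alternation tries branches left to right and keeps the first one that lets the overall match succeed at that position.
`re.search` scans for the first position where the pattern succeeds.
The match spans [0:2] → 'bv'.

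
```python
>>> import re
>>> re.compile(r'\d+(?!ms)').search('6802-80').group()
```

The negative lookahead/lookbehind blocks any match where the forbidden context is present.
The match spans [0:4] → '6802'.

'6802'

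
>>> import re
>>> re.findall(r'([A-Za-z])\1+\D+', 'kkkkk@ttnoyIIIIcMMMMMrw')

`\1` has to match the exact text group 1 already captured.
Scanning left to right: at [0:23] match 'kkkkk@ttnoyIIIIcMMMMMrw', group 1 = 'k'.
With a single group, `findall` returns only what that group captured — 1 item.

['k']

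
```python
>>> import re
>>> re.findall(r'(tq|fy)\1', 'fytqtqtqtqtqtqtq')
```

`\1` is not a pattern — it's the concrete string captured by group 1, re-applied verbatim.
Matches: at [2:6] match 'tqtq', group 1 = 'tq'; at [6:10] match 'tqtq', group 1 = 'tq'; at [10:14] match 'tqtq', group 1 = 'tq'.
`findall` collects group 1 from each match (3 total).

['tq', 'tq', 'tq']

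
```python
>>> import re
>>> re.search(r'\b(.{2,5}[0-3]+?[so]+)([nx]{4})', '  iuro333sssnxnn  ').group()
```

'iuro333sssnxnn'

This matches a word boundary (`\b`, zero-width); then 2 to 5 of any character, then one or more of a character in [0-3] (lazy), then one or more of one of [so] (captured); then exactly 4 of one of [nx] (captured).
`re.search` scans for the first position where the pattern succeeds.
The match spans [2:16] → 'iuro333sssnxnn'.
Captured: group 1 = 'iuro333sss', group 2 = 'nxnn'.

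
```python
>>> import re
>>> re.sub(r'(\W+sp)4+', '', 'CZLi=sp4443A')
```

'CZLi3A'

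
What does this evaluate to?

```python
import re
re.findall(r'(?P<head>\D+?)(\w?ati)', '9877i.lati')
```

Pattern: one or more of a non-digit (lazy) (captured as 'head'); then optionally a word character, then the literal 'ati' (captured).
A `+?`/`*?`/`{m,n}?` starts at its minimum and grows only as far as needed for what follows to match.
Matches: at [4:10] match 'i.lati', groups = ('i.', 'lati').
Multiple groups make `findall` return tuples — one 2-tuple for the one match.

[('i.', 'lati')]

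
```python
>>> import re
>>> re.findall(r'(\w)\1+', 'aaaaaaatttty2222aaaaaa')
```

['a', 't', '2', 'a']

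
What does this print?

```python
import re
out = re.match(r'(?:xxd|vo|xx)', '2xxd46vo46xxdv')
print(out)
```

None

With `match`, the pattern is implicitly anchored at the beginning.
Here the string doesn't start with a match, so the call returns None.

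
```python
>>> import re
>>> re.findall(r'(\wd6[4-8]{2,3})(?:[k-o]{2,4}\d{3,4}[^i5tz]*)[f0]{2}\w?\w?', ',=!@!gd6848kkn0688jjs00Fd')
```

Pattern: a word character, then the literal 'd6', then 2 to 3 of a character in [4-8] (captured); then 2 to 4 of a character in [k-o], then 3 to 4 of a digit, then zero or more of any character except [i5tz] (non-capturing group); then exactly 2 of one of [f0], then optionally a word character, then optionally a word character.
Scanning left to right: at [5:25] match 'gd6848kkn0688jjs00Fd', group 1 = 'gd6848'.
With a single group, `findall` returns only what that group captured — 1 item.

['gd6848']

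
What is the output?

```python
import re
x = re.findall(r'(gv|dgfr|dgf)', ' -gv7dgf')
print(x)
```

One capturing group, so `findall` returns just the captured substring from each match — 2 in all.

['gv', 'dgf']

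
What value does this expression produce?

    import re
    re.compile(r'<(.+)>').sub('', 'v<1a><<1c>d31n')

Matches: at [1:10] → '<1a><<1c>'.
Each match is replaced by ''.

'vd31n'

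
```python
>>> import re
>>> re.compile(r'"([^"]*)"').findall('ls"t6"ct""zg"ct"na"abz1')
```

['t6', '', 'ct']

Matches: at [2:6] match '"t6"', group 1 = 't6'; at [8:10] match '""', group 1 = ''; at [12:16] match '"ct"', group 1 = 'ct'.
Because there's exactly one group, `findall` drops the full match and keeps group 1 from each hit.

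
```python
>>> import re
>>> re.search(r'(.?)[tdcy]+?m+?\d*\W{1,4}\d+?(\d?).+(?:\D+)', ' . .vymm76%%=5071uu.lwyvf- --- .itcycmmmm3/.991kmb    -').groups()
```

('v', '0')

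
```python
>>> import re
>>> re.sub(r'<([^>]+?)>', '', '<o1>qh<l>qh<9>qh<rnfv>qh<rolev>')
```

`sub` substitutes '' at each match site.

'qhqhqhqh'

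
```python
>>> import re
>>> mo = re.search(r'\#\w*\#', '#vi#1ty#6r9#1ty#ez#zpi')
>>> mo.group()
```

'#vi#'

The match spans [0:4] → '#vi#'.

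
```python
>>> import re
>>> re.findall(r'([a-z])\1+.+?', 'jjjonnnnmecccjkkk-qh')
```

['j', 'n', 'c', 'k']

After group 1 captures some text, `\1` only succeeds where that same text appears again.
Matches: at [0:4] match 'jjjo', group 1 = 'j'; at [4:9] match 'nnnnm', group 1 = 'n'; at [10:14] match 'cccj', group 1 = 'c'; at [14:18] match 'kkk-', group 1 = 'k'.
`findall` collects group 1 from each match (4 total).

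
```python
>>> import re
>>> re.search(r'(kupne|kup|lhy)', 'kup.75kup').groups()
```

('kup',)

`re.search` tries every starting position until one works.
The match spans [0:3] → 'kup'.
Captured: group 1 = 'kup'.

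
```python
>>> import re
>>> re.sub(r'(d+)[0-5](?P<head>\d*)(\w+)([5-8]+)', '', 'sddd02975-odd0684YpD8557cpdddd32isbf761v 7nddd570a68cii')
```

's-o1v 7ncii'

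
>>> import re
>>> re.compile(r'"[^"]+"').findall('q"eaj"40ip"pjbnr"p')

No capturing groups, so `findall` returns the 2 full match strings.

['"eaj"', '"pjbnr"']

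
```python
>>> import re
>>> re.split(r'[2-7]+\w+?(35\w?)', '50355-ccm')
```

['', '355', '-ccm']

The pattern matches one or more of a character in [2-7]; then one or more of a word character (lazy); then the literal '35', then optionally a word character (captured).
`re.split` interleaves the captured-group text with the surrounding fragments.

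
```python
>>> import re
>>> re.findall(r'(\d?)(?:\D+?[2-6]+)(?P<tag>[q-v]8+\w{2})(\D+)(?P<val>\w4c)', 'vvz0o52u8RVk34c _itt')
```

[('0', 'u8RV', 'k', '34c')]

Pattern: optionally a digit (captured); then one or more of a non-digit (lazy), then one or more of a character in [2-6] (non-capturing group); then a character in [q-v], then one or more of a literal '8', then exactly 2 of a word character (captured as 'tag'); then one or more of a non-digit (captured); then a word character, then the literal '4c' (captured as 'val').
Walking the string: at [3:15] match '0o52u8RVk34c', groups = ('0', 'u8RV', 'k', '34c').
`findall` packs the 4 group values into a tuple for every match.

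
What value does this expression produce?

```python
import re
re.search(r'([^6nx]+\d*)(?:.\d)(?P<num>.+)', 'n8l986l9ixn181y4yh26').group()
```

The pattern matches one or more of any character except [6nx], then zero or more of a digit (captured); then any character, then a digit (non-capturing group); then one or more of any character (captured as 'num').
The match spans [1:20] → '8l986l9ixn181y4yh26'.

'8l986l9ixn181y4yh26'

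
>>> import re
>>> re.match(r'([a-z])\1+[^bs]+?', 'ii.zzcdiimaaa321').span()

`re.match` won't scan ahead — the pattern has to work from the very first character.
The match spans [0:3] → 'ii.'.

(0, 3)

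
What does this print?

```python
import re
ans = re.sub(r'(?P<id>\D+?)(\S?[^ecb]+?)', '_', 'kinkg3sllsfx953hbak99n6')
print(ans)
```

This matches one or more of a non-digit (lazy) (captured as 'id'); then optionally a non-whitespace character, then one or more of any character except [ecb] (lazy) (captured).
Every occurrence is swapped for '_'.

____953___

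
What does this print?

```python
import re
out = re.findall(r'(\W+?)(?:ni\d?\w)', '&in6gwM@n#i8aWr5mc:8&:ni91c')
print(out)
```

['&:']

The pattern matches one or more of a non-word character (lazy) (captured); then the literal 'ni', then optionally a digit, then a word character (non-capturing group).
Matches: at [20:26] match '&:ni91', group 1 = '&:'.
One capturing group, so `findall` returns just the captured substring from the one match — 1 in all.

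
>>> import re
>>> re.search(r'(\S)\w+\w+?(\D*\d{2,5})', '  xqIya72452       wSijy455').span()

(2, 27)

The pattern matches a non-whitespace character (captured); then one or more of a word character; then one or more of a word character (lazy); then zero or more of a non-digit, then 2 to 5 of a digit (captured).
`re.search` tries every starting position until one works.
The match spans [2:27] → 'xqIya72452       wSijy455'.
Captured: group 1 = 'x', group 2 = '       wSijy455'.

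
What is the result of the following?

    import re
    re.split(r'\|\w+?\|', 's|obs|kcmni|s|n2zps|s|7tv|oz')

['s', 'kcmni', 'n2zps', '7tv|oz']

Each match becomes a cut point; 4 segments remain.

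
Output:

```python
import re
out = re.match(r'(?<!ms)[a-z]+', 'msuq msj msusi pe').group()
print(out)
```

msuq

Because the assertion is negative and zero-width, positions next to the forbidden text are skipped.
`re.match` only tries the pattern at the start of the string.
The match spans [0:4] → 'msuq'.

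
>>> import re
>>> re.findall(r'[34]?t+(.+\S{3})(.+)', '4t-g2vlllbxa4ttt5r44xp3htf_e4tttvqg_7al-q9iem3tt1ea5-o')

This matches optionally one of [34], then one or more of the literal 't'; then one or more of any character, then exactly 3 of a non-whitespace character (captured); then one or more of any character (captured).
Multiple groups make `findall` return tuples — one 2-tuple for the one match.

[('-g2vlllbxa4ttt5r44xp3htf_e4tttvqg_7al-q9iem3tt1ea5-', 'o')]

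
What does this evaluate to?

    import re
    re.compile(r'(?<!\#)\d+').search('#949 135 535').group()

'49'

A negative assertion filters positions out without eating any characters.
The match spans [2:4] → '49'.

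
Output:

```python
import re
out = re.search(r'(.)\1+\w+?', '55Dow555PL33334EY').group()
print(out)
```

55D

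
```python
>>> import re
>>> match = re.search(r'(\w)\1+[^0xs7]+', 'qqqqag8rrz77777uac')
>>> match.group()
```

`\1` is not a pattern — it's the concrete string captured by group 1, re-applied verbatim.
`search` walks the string left to right and returns the first match it finds.
The match spans [0:10] → 'qqqqag8rrz'.
Captured: group 1 = 'q'.

'qqqqag8rrz'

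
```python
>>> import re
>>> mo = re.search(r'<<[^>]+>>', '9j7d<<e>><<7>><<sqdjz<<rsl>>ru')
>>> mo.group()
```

'<<e>>'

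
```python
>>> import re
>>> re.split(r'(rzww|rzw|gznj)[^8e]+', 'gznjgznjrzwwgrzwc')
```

Matches to split on: at [0:17] → 'gznjgznjrzwwgrzwc'.
With a capturing group present, the delimiter's captured portion is kept in the result list.

['', 'gznj', '']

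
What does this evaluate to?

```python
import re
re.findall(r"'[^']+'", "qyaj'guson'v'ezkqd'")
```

Scanning left to right: at [4:11] → "'guson'"; at [12:19] → "'ezkqd'".
`findall` yields the raw match text (2 of them) because the pattern has no groups.

["'guson'", "'ezkqd'"]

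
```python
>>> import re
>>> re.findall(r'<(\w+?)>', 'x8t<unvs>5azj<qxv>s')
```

['unvs', 'qxv']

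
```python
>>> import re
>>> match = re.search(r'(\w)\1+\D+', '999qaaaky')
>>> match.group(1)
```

'9'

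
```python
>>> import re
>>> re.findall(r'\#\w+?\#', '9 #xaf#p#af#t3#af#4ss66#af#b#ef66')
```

`findall` yields the raw match text (4 of them) because the pattern has no groups.

['#xaf#', '#af#', '#af#', '#af#']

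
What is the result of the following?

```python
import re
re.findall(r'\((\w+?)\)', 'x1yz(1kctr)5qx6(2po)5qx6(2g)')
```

['1kctr', '2po', '2g']

Because there's exactly one group, `findall` drops the full match and keeps group 1 from each hit.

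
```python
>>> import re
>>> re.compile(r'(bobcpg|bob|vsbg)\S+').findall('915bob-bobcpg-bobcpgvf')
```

`findall` collects group 1 from the one match (1 total).

['bob']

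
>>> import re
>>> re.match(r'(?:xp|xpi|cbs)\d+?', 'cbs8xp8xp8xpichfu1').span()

(0, 4)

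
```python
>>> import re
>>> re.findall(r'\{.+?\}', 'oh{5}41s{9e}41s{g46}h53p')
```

The `?` after the quantifier makes it lazy — it takes as little as possible before letting the rest of the pattern try.
With no groups in the pattern, `findall` gives back each whole match — 3 here.

['{5}', '{9e}', '{g46}']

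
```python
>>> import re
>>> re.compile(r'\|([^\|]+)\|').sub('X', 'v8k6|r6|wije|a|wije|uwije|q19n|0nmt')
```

`sub` substitutes 'X' at each match site.

'v8k6XwijeXwijeXq19n|0nmt'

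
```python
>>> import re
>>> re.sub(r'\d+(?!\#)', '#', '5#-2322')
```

A negative assertion filters positions out without eating any characters.
Matches: at [3:7] → '2322'.
Every occurrence is swapped for '#'.

'5#-#'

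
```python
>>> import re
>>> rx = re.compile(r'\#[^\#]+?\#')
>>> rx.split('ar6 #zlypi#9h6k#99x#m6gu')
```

Matches to split on: at [4:11] → '#zlypi#'; at [15:20] → '#99x#'.
Splitting on the pattern gives 3 pieces.

['ar6 ', '9h6k', 'm6gu']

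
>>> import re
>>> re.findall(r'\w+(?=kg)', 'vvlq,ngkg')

Because the assertion is zero-width, the text it checks is not consumed and won't appear in the result.
With no groups in the pattern, `findall` gives back each whole match — 1 here.

['ng']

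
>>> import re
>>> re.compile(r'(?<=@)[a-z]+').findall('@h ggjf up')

['h']

The lookaround is zero-width — it requires the adjacent text to match without consuming it, so the asserted text isn't part of the match.
Matches: at [1:2] → 'h'.
`findall` yields the raw match text (1 of them) because the pattern has no groups.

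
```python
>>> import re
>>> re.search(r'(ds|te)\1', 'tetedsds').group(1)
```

'te'

The match spans [0:4] → 'tete'.
Captured: group 1 = 'te'.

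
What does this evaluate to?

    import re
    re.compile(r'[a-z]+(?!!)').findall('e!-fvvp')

The negative lookahead/lookbehind blocks any match where the forbidden context is present.
Walking the string: at [3:7] → 'fvvp'.
No capturing groups, so `findall` returns the 1 full match string.

['fvvp']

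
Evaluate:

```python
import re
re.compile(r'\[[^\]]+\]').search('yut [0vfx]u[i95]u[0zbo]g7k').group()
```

The match spans [4:10] → '[0vfx]'.

'[0vfx]'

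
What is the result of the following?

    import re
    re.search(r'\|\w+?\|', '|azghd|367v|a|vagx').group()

'|azghd|'

`re.search` tries every starting position until one works.
The match spans [0:7] → '|azghd|'.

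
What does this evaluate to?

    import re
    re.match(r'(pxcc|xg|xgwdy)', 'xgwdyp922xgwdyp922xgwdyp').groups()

('xg',)

The regex engine tests alternatives in the order written; an earlier branch that matches wins even if a later one would match more.
With `match`, the pattern is implicitly anchored at the beginning.
The match spans [0:2] → 'xg'.
Captured: group 1 = 'xg'.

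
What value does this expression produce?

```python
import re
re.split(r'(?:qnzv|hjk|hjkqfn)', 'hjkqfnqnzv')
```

Alternation isn't longest-match — the leftmost alternative that fits at this position is chosen.
Matches to split on: at [0:3] → 'hjk'; at [6:10] → 'qnzv'.
Each match becomes a cut point; 3 segments remain.

['', 'qfn', '']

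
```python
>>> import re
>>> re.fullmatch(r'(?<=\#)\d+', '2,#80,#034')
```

None

`fullmatch` succeeds only if the pattern covers the string from start to end.
Here there's no way to consume every character, so the call returns None.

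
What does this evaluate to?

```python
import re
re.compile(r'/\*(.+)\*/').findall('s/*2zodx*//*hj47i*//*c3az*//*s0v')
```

['2zodx*//*hj47i*//*c3az']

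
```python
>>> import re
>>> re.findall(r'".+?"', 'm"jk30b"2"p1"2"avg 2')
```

Because the quantifier is non-greedy, it stops expanding at the earliest point where the rest of the pattern can succeed.
No capturing groups, so `findall` returns the 2 full match strings.

['"jk30b"', '"p1"']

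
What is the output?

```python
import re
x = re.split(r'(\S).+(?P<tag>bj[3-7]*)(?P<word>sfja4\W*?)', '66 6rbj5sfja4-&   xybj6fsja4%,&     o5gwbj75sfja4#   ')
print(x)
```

A non-greedy quantifier consumes as few characters as it can — just enough that the remainder of the pattern still matches from where it stops; whatever follows it matches normally.
With a capturing group present, the delimiter's captured portion is kept in the result list.

['', '6', 'bj75', 'sfja4', '#   ']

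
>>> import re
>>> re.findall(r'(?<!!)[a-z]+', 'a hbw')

['a', 'hbw']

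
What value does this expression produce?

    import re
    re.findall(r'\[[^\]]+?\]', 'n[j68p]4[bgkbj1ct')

['[j68p]']

`findall` yields the raw match text (1 of them) because the pattern has no groups.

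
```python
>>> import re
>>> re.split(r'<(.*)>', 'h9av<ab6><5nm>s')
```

['h9av', 'ab6><5nm', 's']

Matches to split on: at [4:14] → '<ab6><5nm>'.
The group in the pattern means `split` returns the separators' captures alongside the pieces.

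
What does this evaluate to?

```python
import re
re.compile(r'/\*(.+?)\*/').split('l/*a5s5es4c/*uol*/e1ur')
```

['l', 'a5s5es4c/*uol', 'e1ur']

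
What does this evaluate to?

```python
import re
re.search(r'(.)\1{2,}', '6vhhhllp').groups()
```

('h',)

`\1` has to match the exact text group 1 already captured.
`search` walks the string left to right and returns the first match it finds.
The match spans [2:5] → 'hhh'.
Captured: group 1 = 'h'.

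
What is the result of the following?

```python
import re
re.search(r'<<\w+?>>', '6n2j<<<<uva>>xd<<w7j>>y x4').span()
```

(6, 13)

`re.search` tries every starting position until one works.
The match spans [6:13] → '<<uva>>'.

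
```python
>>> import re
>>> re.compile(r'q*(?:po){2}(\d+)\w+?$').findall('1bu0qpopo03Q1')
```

['03']

Because there's exactly one group, `findall` drops the full match and keeps group 1 from the one hit.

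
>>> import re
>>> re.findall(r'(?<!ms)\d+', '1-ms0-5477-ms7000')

['1', '5477', '000']

`(?!…)`/`(?<!…)` only lets a position through if the neighbouring text does NOT match; no characters are consumed.
`findall` yields the raw match text (3 of them) because the pattern has no groups.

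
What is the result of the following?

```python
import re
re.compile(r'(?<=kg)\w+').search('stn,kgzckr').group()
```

Lookahead/lookbehind check context without consuming it, so the matched span excludes the asserted characters.
The match spans [6:10] → 'zckr'.

'zckr'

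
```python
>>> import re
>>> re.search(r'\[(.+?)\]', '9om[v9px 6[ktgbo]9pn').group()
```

'[v9px 6[ktgbo]'

`re.search` scans for the first position where the pattern succeeds.
The match spans [3:17] → '[v9px 6[ktgbo]'.
Captured: group 1 = 'v9px 6[ktgbo'.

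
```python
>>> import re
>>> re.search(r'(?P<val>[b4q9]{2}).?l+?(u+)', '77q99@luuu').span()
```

Pattern: exactly 2 of one of [b4q9] (captured as 'val'); then optionally any character, then one or more of the literal 'l' (lazy); then one or more of a literal 'u' (captured).
`search` walks the string left to right and returns the first match it finds.
The match spans [3:10] → '99@luuu'.
Captured: group 1 = '99', group 2 = 'uuu'.

(3, 10)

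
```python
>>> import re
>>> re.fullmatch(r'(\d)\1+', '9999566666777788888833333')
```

None

`\1` is not a pattern — it's the concrete string captured by group 1, re-applied verbatim.
For `fullmatch`, every character of the input must be accounted for by the pattern.
Here the string isn't matched end-to-end, so the call returns None.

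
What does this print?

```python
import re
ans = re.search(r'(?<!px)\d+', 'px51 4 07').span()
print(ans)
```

(3, 4)

A negative assertion filters positions out without eating any characters.
The match spans [3:4] → '1'.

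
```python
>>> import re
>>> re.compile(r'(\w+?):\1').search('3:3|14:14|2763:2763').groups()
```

('3',)

After group 1 captures some text, `\1` only succeeds where that same text appears again.
`re.search` tries every starting position until one works.
The match spans [0:3] → '3:3'.
Captured: group 1 = '3'.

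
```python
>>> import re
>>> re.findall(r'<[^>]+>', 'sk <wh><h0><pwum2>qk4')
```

Matches: at [3:7] → '<wh>'; at [7:11] → '<h0>'; at [11:18] → '<pwum2>'.
Since nothing is captured, `findall` lists the 3 matched substrings directly.

['<wh>', '<h0>', '<pwum2>']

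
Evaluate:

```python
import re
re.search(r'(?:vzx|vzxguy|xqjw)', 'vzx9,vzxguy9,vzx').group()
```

'vzx'

The match spans [0:3] → 'vzx'.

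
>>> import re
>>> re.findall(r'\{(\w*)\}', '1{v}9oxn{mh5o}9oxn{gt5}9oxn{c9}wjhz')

`findall` collects group 1 from each match (4 total).

['v', 'mh5o', 'gt5', 'c9']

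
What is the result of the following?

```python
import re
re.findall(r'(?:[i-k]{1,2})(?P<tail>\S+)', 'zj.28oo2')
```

['.28oo2']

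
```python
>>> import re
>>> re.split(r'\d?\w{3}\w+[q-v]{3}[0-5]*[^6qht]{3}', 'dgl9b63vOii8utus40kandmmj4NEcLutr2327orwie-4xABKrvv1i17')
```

['', 'wie-', '']

The pattern matches optionally a digit; then exactly 3 of a word character, then one or more of a word character; then exactly 3 of a character in [q-v], then zero or more of a character in [0-5], then exactly 3 of any character except [6qht].
`split` removes every match and returns the 3 fragments in between.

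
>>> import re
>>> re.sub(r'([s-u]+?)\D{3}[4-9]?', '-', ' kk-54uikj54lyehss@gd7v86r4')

' kk-54-4lyeh-d7v86r4'

Pattern: one or more of a character in [s-u] (lazy) (captured); then exactly 3 of a non-digit, then optionally a character in [4-9].
Matches: at [6:11] → 'uikj5'; at [16:20] → 'ss@g'.
Each match is replaced by '-'.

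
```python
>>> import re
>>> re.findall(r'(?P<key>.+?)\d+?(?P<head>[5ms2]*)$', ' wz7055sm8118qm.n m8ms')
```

[(' wz7055sm8118qm.n m', 'ms')]

Multiple groups make `findall` return tuples — one 2-tuple for the one match.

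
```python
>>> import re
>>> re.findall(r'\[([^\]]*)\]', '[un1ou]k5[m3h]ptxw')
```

['un1ou', 'm3h']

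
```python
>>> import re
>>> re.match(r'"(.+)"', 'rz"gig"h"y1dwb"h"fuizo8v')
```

None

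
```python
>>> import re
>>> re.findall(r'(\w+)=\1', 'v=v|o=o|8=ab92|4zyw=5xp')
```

`\1` is not a pattern — it's the concrete string captured by group 1, re-applied verbatim.
`findall` collects group 1 from each match (2 total).

['v', 'o']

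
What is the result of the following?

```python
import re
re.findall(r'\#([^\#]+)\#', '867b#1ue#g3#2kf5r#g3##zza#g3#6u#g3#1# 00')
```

Matches: at [4:9] match '#1ue#', group 1 = '1ue'; at [11:18] match '#2kf5r#', group 1 = '2kf5r'; at [21:26] match '#zza#', group 1 = 'zza'; at [28:32] match '#6u#', group 1 = '6u'; at [34:37] match '#1#', group 1 = '1'.
`findall` collects group 1 from each match (5 total).

['1ue', '2kf5r', 'zza', '6u', '1']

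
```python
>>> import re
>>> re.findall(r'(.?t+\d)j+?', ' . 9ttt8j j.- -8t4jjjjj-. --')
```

Because there's exactly one group, `findall` drops the full match and keeps group 1 from each hit.

['9ttt8', '8t4']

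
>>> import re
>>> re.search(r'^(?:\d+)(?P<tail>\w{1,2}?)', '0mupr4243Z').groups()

This matches anchored at the start of the string; then one or more of a digit (non-capturing group); then 1 to 2 of a word character (lazy) (captured as 'tail').
Because the quantifier is non-greedy, it stops expanding at the earliest point where the rest of the pattern can succeed.
`re.search` tries every starting position until one works.
The match spans [0:2] → '0m'.
Captured: group 1 = 'm'.

('m',)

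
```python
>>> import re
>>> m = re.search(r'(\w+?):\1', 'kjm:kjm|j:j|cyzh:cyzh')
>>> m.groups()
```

('kjm',)

A backreference is literal: `\1` must see the identical characters the first group matched.
`re.search` tries every starting position until one works.
The match spans [0:7] → 'kjm:kjm'.
Captured: group 1 = 'kjm'.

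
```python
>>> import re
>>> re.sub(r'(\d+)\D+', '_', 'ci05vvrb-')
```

Every occurrence is swapped for '_'.

'ci_'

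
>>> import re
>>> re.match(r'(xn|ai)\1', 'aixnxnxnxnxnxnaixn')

With `match`, the pattern is implicitly anchored at the beginning.
Here the pattern fails at index 0, so the call returns None.

None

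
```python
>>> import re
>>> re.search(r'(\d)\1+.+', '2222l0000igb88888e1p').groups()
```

('2',)

`\1` is not a pattern — it's the concrete string captured by group 1, re-applied verbatim.
`re.search` scans for the first position where the pattern succeeds.
The match spans [0:20] → '2222l0000igb88888e1p'.
Captured: group 1 = '2'.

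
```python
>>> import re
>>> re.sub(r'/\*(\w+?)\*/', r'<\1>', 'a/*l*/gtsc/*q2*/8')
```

Each match is replaced using the text its own group 1 captured.

'a<l>gtsc<q2>8'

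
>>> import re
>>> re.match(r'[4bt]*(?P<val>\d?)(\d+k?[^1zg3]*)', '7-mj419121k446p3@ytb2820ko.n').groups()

('', '7-mj4')

The pattern matches zero or more of one of [4bt]; then optionally a digit (captured as 'val'); then one or more of a digit, then optionally a literal 'k', then zero or more of any character except [1zg3] (captured).
With `match`, the pattern is implicitly anchored at the beginning.
The match spans [0:5] → '7-mj4'.
Captured: group 1 = '', group 2 = '7-mj4'.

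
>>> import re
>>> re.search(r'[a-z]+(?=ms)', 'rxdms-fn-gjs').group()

Because the assertion is zero-width, the text it checks is not consumed and won't appear in the result.
The match spans [0:3] → 'rxd'.

'rxd'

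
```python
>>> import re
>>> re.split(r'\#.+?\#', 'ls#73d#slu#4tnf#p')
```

['ls', 'slu', 'p']

Because the quantifier is non-greedy, it stops expanding at the earliest point where the rest of the pattern can succeed.
Matches to split on: at [2:7] → '#73d#'; at [10:16] → '#4tnf#'.
The string is cut at each match, leaving 3 pieces.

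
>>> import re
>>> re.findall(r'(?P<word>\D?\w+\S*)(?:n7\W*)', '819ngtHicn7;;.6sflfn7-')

This matches optionally a non-digit, then one or more of a word character, then zero or more of a non-whitespace character (captured as 'word'); then the literal 'n7', then zero or more of a non-word character (non-capturing group).
Walking the string: at [0:22] match '819ngtHicn7;;.6sflfn7-', group 1 = '819ngtHicn7;;.6sflf'.
With a single group, `findall` returns only what that group captured — 1 item.

['819ngtHicn7;;.6sflf']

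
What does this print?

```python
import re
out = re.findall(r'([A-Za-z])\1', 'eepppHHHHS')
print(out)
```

`\1` is not a pattern — it's the concrete string captured by group 1, re-applied verbatim.
One capturing group, so `findall` returns just the captured substring from each match — 4 in all.

['e', 'p', 'H', 'H']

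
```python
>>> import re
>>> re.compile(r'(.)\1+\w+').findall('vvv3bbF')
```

`\1` has to match the exact text group 1 already captured.
Walking the string: at [0:7] match 'vvv3bbF', group 1 = 'v'.
Because there's exactly one group, `findall` drops the full match and keeps group 1 from the one hit.

['v']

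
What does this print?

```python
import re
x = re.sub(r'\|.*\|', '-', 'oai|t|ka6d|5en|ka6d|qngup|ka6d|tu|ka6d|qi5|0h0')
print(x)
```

Matches: at [3:43] → '|t|ka6d|5en|ka6d|qngup|ka6d|tu|ka6d|qi5|'.
`sub` substitutes '-' at each match site.

oai-0h0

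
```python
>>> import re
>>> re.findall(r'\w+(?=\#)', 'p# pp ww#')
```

['p', 'ww']

Because the assertion is zero-width, the text it checks is not consumed and won't appear in the result.
Walking the string: at [0:1] → 'p'; at [6:8] → 'ww'.
`findall` yields the raw match text (2 of them) because the pattern has no groups.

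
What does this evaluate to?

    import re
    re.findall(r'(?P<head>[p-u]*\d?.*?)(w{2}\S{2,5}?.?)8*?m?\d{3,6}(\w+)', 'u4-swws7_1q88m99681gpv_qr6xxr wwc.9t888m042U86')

Pattern: zero or more of a character in [p-u], then optionally a digit, then zero or more of any character (lazy) (captured as 'head'); then exactly 2 of the literal 'w', then 2 to 5 of a non-whitespace character (lazy), then optionally any character (captured); then zero or more of the literal '8' (lazy), then optionally a literal 'm', then 3 to 6 of a digit; then one or more of a word character (captured).
Matches: at [0:29] match 'u4-swws7_1q88m99681gpv_qr6xxr', groups = ('u4-s', 'wws7_1q', 'gpv_qr6xxr'); at [29:46] match ' wwc.9t888m042U86', groups = (' ', 'wwc.9t', 'm042U86').
Multiple groups make `findall` return tuples — one 3-tuple for each match.

[('u4-s', 'wws7_1q', 'gpv_qr6xxr'), (' ', 'wwc.9t', 'm042U86')]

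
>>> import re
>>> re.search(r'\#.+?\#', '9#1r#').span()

(1, 5)

`re.search` tries every starting position until one works.
The match spans [1:5] → '#1r#'.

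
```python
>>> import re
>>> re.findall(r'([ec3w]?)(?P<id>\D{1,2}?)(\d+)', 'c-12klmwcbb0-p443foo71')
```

Pattern: optionally one of [ec3w] (captured); then 1 to 2 of a non-digit (lazy) (captured as 'id'); then one or more of a digit (captured).
Walking the string: at [0:4] match 'c-12', groups = ('c', '-', '12'); at [8:12] match 'cbb0', groups = ('c', 'bb', '0'); at [12:17] match '-p443', groups = ('', '-p', '443'); at [18:22] match 'oo71', groups = ('', 'oo', '71').
`findall` packs the 3 group values into a tuple for every match.

[('c', '-', '12'), ('c', 'bb', '0'), ('', '-p', '443'), ('', 'oo', '71')]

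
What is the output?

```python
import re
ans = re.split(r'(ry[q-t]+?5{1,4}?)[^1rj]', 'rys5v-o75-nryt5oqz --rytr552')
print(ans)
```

This matches the literal 'ry', then one or more of a character in [q-t] (lazy), then 1 to 4 of the literal '5' (lazy) (captured); then any character except [1rj].
Matches to split on: at [0:5] → 'rys5v'; at [11:16] → 'ryt5o'; at [21:27] → 'rytr55'.
The group in the pattern means `split` returns the separators' captures alongside the pieces.

['', 'rys5', '-o75-n', 'ryt5', 'qz --', 'rytr5', '2']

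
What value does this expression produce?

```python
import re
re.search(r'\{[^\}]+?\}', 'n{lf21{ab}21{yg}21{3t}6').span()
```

The match spans [1:10] → '{lf21{ab}'.

(1, 10)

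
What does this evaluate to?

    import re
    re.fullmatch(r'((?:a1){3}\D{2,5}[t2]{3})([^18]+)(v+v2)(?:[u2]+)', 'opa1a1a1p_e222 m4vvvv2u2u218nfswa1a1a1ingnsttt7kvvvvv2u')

None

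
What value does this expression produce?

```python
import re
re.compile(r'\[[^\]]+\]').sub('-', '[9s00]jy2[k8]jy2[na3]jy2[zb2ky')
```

Matches: at [0:6] → '[9s00]'; at [9:13] → '[k8]'; at [16:21] → '[na3]'.
`sub` substitutes '-' at each match site.

'-jy2-jy2-jy2[zb2ky'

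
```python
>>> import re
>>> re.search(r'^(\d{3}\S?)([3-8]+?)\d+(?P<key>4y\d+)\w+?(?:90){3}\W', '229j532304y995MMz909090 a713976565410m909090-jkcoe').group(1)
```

The pattern matches anchored at the start of the string; then exactly 3 of a digit, then optionally a non-whitespace character (captured); then one or more of a character in [3-8] (lazy) (captured); then one or more of a digit; then the literal '4y', then one or more of a digit (captured as 'key'); then one or more of a word character (lazy), then the literal '90' repeated 3 times, then a non-word character.
`search` walks the string left to right and returns the first match it finds.
The match spans [0:24] → '229j532304y995MMz909090 '.
Captured: group 1 = '229j', group 2 = '5', group 3 = '4y995'.

'229j'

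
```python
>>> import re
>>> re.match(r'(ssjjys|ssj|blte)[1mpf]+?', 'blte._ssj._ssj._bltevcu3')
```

`match` is anchored at position 0; if the pattern doesn't fit there, it returns None.
Here the string doesn't start with a match, so the call returns None.

None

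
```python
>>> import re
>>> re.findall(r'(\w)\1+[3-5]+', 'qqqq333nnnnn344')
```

The backreference `\1` re-matches whatever the first group consumed, character for character.
Matches: at [0:7] match 'qqqq333', group 1 = 'q'; at [7:15] match 'nnnnn344', group 1 = 'n'.
`findall` collects group 1 from each match (2 total).

['q', 'n']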